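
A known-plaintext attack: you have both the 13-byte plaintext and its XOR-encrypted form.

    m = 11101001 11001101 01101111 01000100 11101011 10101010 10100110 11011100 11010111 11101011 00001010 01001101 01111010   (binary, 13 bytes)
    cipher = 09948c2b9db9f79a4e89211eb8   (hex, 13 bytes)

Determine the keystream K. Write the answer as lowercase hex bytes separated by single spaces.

e0 59 e3 6f 76 13 51 46 99 62 2b 53 c2

Since cipher = m ⊕ K, XORing both sides with m gives K = m ⊕ cipher.
byte 0: e9 ^ 09 = e0
byte 1: cd ^ 94 = 59
byte 2: 6f ^ 8c = e3
byte 3: 44 ^ 2b = 6f
byte 4: eb ^ 9d = 76
byte 5: aa ^ b9 = 13
byte 6: a6 ^ f7 = 51
byte 7: dc ^ 9a = 46
byte 8: d7 ^ 4e = 99
byte 9: eb ^ 89 = 62
byte 10: 0a ^ 21 = 2b
byte 11: 4d ^ 1e = 53
byte 12: 7a ^ b8 = c2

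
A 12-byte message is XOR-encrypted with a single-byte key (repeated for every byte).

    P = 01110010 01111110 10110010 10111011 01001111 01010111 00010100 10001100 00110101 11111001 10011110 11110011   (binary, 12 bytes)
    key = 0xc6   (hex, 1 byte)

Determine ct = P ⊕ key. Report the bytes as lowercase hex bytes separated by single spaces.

b4 b8 74 7d 89 91 d2 4a f3 3f 58 35

The 1-byte key repeats, so the effective keystream is c6 c6 c6 c6 c6 c6 c6 c6 c6 c6 c6 c6.
byte 0: 72 ⊕ c6 = b4
byte 1: 7e ⊕ c6 = b8
byte 2: b2 ⊕ c6 = 74
byte 3: bb ⊕ c6 = 7d
byte 4: 4f ⊕ c6 = 89
byte 5: 57 ⊕ c6 = 91
byte 6: 14 ⊕ c6 = d2
byte 7: 8c ⊕ c6 = 4a
byte 8: 35 ⊕ c6 = f3
byte 9: f9 ⊕ c6 = 3f
byte 10: 9e ⊕ c6 = 58
byte 11: f3 ⊕ c6 = 35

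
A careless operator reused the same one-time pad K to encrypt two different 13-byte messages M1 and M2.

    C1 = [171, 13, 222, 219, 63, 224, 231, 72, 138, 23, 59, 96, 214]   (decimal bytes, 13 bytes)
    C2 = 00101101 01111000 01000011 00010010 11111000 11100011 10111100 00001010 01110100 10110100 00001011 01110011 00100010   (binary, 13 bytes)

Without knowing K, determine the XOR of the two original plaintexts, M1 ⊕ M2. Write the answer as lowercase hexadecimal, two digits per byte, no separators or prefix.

86759dc9c7035b42fea33013f4

C1 ⊕ C2 = (M1 ⊕ K) ⊕ (M2 ⊕ K) = M1 ⊕ M2 — the shared key cancels under XOR.
byte 0: ab ^ 2d = 86
byte 1: 0d ^ 78 = 75
byte 2: de ^ 43 = 9d
byte 3: db ^ 12 = c9
byte 4: 3f ^ f8 = c7
byte 5: e0 ^ e3 = 03
byte 6: e7 ^ bc = 5b
byte 7: 48 ^ 0a = 42
byte 8: 8a ^ 74 = fe
byte 9: 17 ^ b4 = a3
byte 10: 3b ^ 0b = 30
byte 11: 60 ^ 73 = 13
byte 12: d6 ^ 22 = f4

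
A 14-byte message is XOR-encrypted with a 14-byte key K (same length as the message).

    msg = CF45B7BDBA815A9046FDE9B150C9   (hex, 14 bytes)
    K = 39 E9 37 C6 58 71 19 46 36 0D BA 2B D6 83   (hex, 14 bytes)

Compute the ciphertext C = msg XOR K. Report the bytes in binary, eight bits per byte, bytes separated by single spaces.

11110110 10101100 10000000 01111011 11100010 11110000 01000011 11010110 01110000 11110000 01010011 10011010 10000110 01001010

XOR is its own inverse, so applying the key byte-wise gives the result directly.
byte 0: cf XOR 39 = f6
byte 1: 45 XOR e9 = ac
byte 2: b7 XOR 37 = 80
byte 3: bd XOR c6 = 7b
byte 4: ba XOR 58 = e2
byte 5: 81 XOR 71 = f0
byte 6: 5a XOR 19 = 43
byte 7: 90 XOR 46 = d6
byte 8: 46 XOR 36 = 70
byte 9: fd XOR 0d = f0
byte 10: e9 XOR ba = 53
byte 11: b1 XOR 2b = 9a
byte 12: 50 XOR d6 = 86
byte 13: c9 XOR 83 = 4a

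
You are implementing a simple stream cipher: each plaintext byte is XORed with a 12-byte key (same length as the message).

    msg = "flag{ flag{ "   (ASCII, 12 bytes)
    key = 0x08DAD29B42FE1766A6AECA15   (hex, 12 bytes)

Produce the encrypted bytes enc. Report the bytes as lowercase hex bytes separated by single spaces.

6e b6 b3 fc 39 de 71 0a c7 c9 b1 35

66 ⊕ 08 = 6e
6c ⊕ da = b6
61 ⊕ d2 = b3
67 ⊕ 9b = fc
7b ⊕ 42 = 39
20 ⊕ fe = de
66 ⊕ 17 = 71
6c ⊕ 66 = 0a
61 ⊕ a6 = c7
67 ⊕ ae = c9
7b ⊕ ca = b1
20 ⊕ 15 = 35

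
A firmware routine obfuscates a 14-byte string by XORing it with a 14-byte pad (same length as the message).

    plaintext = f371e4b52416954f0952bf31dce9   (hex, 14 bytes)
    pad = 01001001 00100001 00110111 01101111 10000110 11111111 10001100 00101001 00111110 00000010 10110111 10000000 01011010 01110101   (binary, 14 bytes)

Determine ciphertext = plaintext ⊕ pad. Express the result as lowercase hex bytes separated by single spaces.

ba 50 d3 da a2 e9 19 66 37 50 08 b1 86 9c

XOR is its own inverse, so applying the key byte-wise gives the result directly.
byte 0: 243 ^  73 = 186
byte 1: 113 ^  33 =  80
byte 2: 228 ^  55 = 211
byte 3: 181 ^ 111 = 218
byte 4:  36 ^ 134 = 162
byte 5:  22 ^ 255 = 233
byte 6: 149 ^ 140 =  25
byte 7:  79 ^  41 = 102
byte 8:   9 ^  62 =  55
byte 9:  82 ^   2 =  80
byte 10: 191 ^ 183 =   8
byte 11:  49 ^ 128 = 177
byte 12: 220 ^  90 = 134
byte 13: 233 ^ 117 = 156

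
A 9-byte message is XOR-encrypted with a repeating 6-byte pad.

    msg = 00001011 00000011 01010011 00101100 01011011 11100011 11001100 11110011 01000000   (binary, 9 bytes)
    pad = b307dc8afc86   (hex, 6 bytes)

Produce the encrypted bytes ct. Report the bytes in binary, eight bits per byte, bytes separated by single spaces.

10111000 00000100 10001111 10100110 10100111 01100101 01111111 11110100 10011100

The 6-byte key repeats, so the effective keystream is b3 07 dc 8a fc 86 b3 07 dc.
byte 0: 0b ⊕ b3 = b8
byte 1: 03 ⊕ 07 = 04
byte 2: 53 ⊕ dc = 8f
byte 3: 2c ⊕ 8a = a6
byte 4: 5b ⊕ fc = a7
byte 5: e3 ⊕ 86 = 65
byte 6: cc ⊕ b3 = 7f
byte 7: f3 ⊕ 07 = f4
byte 8: 40 ⊕ dc = 9c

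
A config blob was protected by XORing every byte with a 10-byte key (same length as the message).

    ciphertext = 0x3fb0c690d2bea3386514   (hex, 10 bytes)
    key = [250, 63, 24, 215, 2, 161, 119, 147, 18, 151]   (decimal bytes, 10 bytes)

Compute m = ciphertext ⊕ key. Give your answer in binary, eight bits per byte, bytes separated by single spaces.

00111111 ⊕ 11111010 = 11000101
10110000 ⊕ 00111111 = 10001111
11000110 ⊕ 00011000 = 11011110
10010000 ⊕ 11010111 = 01000111
11010010 ⊕ 00000010 = 11010000
10111110 ⊕ 10100001 = 00011111
10100011 ⊕ 01110111 = 11010100
00111000 ⊕ 10010011 = 10101011
01100101 ⊕ 00010010 = 01110111
00010100 ⊕ 10010111 = 10000011

11000101 10001111 11011110 01000111 11010000 00011111 11010100 10101011 01110111 10000011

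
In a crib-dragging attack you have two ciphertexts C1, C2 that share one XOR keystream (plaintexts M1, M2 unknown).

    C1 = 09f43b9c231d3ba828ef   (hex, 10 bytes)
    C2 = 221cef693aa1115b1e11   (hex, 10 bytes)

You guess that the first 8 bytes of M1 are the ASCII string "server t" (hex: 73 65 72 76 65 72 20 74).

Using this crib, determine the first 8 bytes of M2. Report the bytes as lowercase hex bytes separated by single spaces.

58 8d a6 83 7c ce 0a 87

First, C1 ⊕ C2 = (M1 ⊕ K) ⊕ (M2 ⊕ K) = M1 ⊕ M2, so the key drops out. Then M2 = (M1 ⊕ M2) ⊕ M1 over the first 8 bytes.
byte 0: (09 XOR 22) XOR 73 = 2b XOR 73 = 58
byte 1: (f4 XOR 1c) XOR 65 = e8 XOR 65 = 8d
byte 2: (3b XOR ef) XOR 72 = d4 XOR 72 = a6
byte 3: (9c XOR 69) XOR 76 = f5 XOR 76 = 83
byte 4: (23 XOR 3a) XOR 65 = 19 XOR 65 = 7c
byte 5: (1d XOR a1) XOR 72 = bc XOR 72 = ce
byte 6: (3b XOR 11) XOR 20 = 2a XOR 20 = 0a
byte 7: (a8 XOR 5b) XOR 74 = f3 XOR 74 = 87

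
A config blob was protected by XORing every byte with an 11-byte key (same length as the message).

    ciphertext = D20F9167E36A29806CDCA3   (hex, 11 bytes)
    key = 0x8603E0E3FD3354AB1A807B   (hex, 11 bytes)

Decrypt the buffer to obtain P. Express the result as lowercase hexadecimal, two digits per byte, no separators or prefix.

XOR is its own inverse, so applying the key byte-wise gives the result directly.
d2 ⊕ 86 = 54
0f ⊕ 03 = 0c
91 ⊕ e0 = 71
67 ⊕ e3 = 84
e3 ⊕ fd = 1e
6a ⊕ 33 = 59
29 ⊕ 54 = 7d
80 ⊕ ab = 2b
6c ⊕ 1a = 76
dc ⊕ 80 = 5c
a3 ⊕ 7b = d8

540c71841e597d2b765cd8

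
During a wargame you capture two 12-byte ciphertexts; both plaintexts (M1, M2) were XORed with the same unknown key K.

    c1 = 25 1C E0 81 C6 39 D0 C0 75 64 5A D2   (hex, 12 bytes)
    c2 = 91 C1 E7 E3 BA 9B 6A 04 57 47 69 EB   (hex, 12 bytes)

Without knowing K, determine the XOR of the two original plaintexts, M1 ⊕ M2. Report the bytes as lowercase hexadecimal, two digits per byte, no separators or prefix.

b4dd07627ca2bac422233339

c1 ⊕ c2 = (M1 ⊕ K) ⊕ (M2 ⊕ K) = M1 ⊕ M2 — the shared key cancels under XOR.
00100101 xor 10010001 = 10110100
00011100 xor 11000001 = 11011101
11100000 xor 11100111 = 00000111
10000001 xor 11100011 = 01100010
11000110 xor 10111010 = 01111100
00111001 xor 10011011 = 10100010
11010000 xor 01101010 = 10111010
11000000 xor 00000100 = 11000100
01110101 xor 01010111 = 00100010
01100100 xor 01000111 = 00100011
01011010 xor 01101001 = 00110011
11010010 xor 11101011 = 00111001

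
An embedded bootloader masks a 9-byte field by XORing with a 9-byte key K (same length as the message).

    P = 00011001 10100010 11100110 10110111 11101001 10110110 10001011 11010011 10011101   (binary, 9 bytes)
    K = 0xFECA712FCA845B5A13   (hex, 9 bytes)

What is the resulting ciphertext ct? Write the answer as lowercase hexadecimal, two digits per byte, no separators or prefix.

19 ⊕ fe = e7
a2 ⊕ ca = 68
e6 ⊕ 71 = 97
b7 ⊕ 2f = 98
e9 ⊕ ca = 23
b6 ⊕ 84 = 32
8b ⊕ 5b = d0
d3 ⊕ 5a = 89
9d ⊕ 13 = 8e

e76897982332d0898e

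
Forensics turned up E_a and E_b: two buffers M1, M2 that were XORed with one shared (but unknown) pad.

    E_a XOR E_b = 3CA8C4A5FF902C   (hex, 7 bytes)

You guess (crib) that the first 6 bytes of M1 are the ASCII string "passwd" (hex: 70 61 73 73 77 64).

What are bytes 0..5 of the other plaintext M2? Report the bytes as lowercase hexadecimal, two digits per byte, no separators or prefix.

Since E_a ⊕ E_b = M1 ⊕ M2, XORing with the guessed M1 bytes yields the corresponding M2 bytes: M2 = (E_a ⊕ E_b) ⊕ M1.
3c ^ 70 = 4c
a8 ^ 61 = c9
c4 ^ 73 = b7
a5 ^ 73 = d6
ff ^ 77 = 88
90 ^ 64 = f4

4cc9b7d688f4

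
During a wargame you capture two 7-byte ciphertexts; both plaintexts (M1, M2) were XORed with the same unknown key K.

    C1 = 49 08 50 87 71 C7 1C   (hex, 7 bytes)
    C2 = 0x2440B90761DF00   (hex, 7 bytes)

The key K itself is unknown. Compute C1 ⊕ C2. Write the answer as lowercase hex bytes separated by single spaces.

6d 48 e9 80 10 18 1c

C1 ⊕ C2 = (M1 ⊕ K) ⊕ (M2 ⊕ K) = M1 ⊕ M2 — the shared key cancels under XOR.
 73 ⊕  36 = 109
  8 ⊕  64 =  72
 80 ⊕ 185 = 233
135 ⊕   7 = 128
113 ⊕  97 =  16
199 ⊕ 223 =  24
 28 ⊕   0 =  28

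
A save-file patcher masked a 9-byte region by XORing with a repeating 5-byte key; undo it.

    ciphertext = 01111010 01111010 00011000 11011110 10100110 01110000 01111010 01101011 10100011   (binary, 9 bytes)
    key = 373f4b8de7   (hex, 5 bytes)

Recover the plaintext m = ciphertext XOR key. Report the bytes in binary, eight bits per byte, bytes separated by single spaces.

The 5-byte key repeats, so the effective keystream is 37 3f 4b 8d e7 37 3f 4b 8d.
byte 0: 7a xor 37 = 4d
byte 1: 7a xor 3f = 45
byte 2: 18 xor 4b = 53
byte 3: de xor 8d = 53
byte 4: a6 xor e7 = 41
byte 5: 70 xor 37 = 47
byte 6: 7a xor 3f = 45
byte 7: 6b xor 4b = 20
byte 8: a3 xor 8d = 2e

01001101 01000101 01010011 01010011 01000001 01000111 01000101 00100000 00101110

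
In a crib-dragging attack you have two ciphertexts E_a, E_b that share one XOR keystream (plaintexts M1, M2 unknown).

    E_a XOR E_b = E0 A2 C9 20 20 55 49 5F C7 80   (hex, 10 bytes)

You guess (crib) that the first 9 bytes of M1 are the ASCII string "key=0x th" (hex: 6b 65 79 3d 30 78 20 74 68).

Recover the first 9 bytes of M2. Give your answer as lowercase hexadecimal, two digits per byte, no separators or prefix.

8bc7b01d102d692baf

Since E_a ⊕ E_b = M1 ⊕ M2, XORing with the guessed M1 bytes yields the corresponding M2 bytes: M2 = (E_a ⊕ E_b) ⊕ M1.
224 XOR 107 = 139
162 XOR 101 = 199
201 XOR 121 = 176
 32 XOR  61 =  29
 32 XOR  48 =  16
 85 XOR 120 =  45
 73 XOR  32 = 105
 95 XOR 116 =  43
199 XOR 104 = 175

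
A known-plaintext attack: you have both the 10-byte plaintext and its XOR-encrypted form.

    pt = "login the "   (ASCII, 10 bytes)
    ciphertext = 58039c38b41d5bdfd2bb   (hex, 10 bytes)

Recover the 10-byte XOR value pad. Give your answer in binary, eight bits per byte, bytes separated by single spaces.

Since ciphertext = pt ⊕ pad, XORing both sides with pt gives pad = pt ⊕ ciphertext.
6c ⊕ 58 = 34
6f ⊕ 03 = 6c
67 ⊕ 9c = fb
69 ⊕ 38 = 51
6e ⊕ b4 = da
20 ⊕ 1d = 3d
74 ⊕ 5b = 2f
68 ⊕ df = b7
65 ⊕ d2 = b7
20 ⊕ bb = 9b

00110100 01101100 11111011 01010001 11011010 00111101 00101111 10110111 10110111 10011011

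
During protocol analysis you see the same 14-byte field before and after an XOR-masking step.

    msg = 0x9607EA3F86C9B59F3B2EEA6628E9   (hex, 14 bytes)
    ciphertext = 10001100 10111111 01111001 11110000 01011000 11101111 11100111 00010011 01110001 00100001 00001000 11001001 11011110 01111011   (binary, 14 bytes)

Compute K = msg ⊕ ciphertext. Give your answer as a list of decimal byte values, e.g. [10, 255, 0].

Since ciphertext = msg ⊕ K, XORing both sides with msg gives K = msg ⊕ ciphertext.
96 ⊕ 8c = 1a
07 ⊕ bf = b8
ea ⊕ 79 = 93
3f ⊕ f0 = cf
86 ⊕ 58 = de
c9 ⊕ ef = 26
b5 ⊕ e7 = 52
9f ⊕ 13 = 8c
3b ⊕ 71 = 4a
2e ⊕ 21 = 0f
ea ⊕ 08 = e2
66 ⊕ c9 = af
28 ⊕ de = f6
e9 ⊕ 7b = 92

[26, 184, 147, 207, 222, 38, 82, 140, 74, 15, 226, 175, 246, 146]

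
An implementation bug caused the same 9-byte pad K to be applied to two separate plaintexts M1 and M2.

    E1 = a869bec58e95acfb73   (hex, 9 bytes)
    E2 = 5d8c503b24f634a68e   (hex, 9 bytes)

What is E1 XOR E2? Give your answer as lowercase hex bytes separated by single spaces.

E1 ⊕ E2 = (M1 ⊕ K) ⊕ (M2 ⊕ K) = M1 ⊕ M2 — the shared key cancels under XOR.
byte 0: 168 ^  93 = 245
byte 1: 105 ^ 140 = 229
byte 2: 190 ^  80 = 238
byte 3: 197 ^  59 = 254
byte 4: 142 ^  36 = 170
byte 5: 149 ^ 246 =  99
byte 6: 172 ^  52 = 152
byte 7: 251 ^ 166 =  93
byte 8: 115 ^ 142 = 253

f5 e5 ee fe aa 63 98 5d fd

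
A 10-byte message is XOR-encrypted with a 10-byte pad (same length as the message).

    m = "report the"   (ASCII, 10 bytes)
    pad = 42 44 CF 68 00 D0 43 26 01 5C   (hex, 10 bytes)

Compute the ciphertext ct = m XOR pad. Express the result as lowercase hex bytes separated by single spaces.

30 21 bf 07 72 a4 63 52 69 39

72 XOR 42 = 30
65 XOR 44 = 21
70 XOR cf = bf
6f XOR 68 = 07
72 XOR 00 = 72
74 XOR d0 = a4
20 XOR 43 = 63
74 XOR 26 = 52
68 XOR 01 = 69
65 XOR 5c = 39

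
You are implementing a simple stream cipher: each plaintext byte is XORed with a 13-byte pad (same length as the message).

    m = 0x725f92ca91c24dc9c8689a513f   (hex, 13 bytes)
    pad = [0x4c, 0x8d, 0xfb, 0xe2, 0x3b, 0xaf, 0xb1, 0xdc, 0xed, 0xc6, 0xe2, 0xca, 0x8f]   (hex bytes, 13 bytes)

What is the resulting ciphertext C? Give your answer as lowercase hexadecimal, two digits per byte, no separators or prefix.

3ed26928aa6dfc1525ae789bb0

72 XOR 4c = 3e
5f XOR 8d = d2
92 XOR fb = 69
ca XOR e2 = 28
91 XOR 3b = aa
c2 XOR af = 6d
4d XOR b1 = fc
c9 XOR dc = 15
c8 XOR ed = 25
68 XOR c6 = ae
9a XOR e2 = 78
51 XOR ca = 9b
3f XOR 8f = b0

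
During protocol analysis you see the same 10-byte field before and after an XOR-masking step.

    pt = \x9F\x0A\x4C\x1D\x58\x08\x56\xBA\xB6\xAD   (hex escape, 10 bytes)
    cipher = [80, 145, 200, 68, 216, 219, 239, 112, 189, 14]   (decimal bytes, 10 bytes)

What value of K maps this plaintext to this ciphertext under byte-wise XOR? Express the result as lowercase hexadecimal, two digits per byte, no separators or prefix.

cf9b845980d3b9ca0ba3

Since cipher = pt ⊕ K, XORing both sides with pt gives K = pt ⊕ cipher.
byte 0: 9f XOR 50 = cf
byte 1: 0a XOR 91 = 9b
byte 2: 4c XOR c8 = 84
byte 3: 1d XOR 44 = 59
byte 4: 58 XOR d8 = 80
byte 5: 08 XOR db = d3
byte 6: 56 XOR ef = b9
byte 7: ba XOR 70 = ca
byte 8: b6 XOR bd = 0b
byte 9: ad XOR 0e = a3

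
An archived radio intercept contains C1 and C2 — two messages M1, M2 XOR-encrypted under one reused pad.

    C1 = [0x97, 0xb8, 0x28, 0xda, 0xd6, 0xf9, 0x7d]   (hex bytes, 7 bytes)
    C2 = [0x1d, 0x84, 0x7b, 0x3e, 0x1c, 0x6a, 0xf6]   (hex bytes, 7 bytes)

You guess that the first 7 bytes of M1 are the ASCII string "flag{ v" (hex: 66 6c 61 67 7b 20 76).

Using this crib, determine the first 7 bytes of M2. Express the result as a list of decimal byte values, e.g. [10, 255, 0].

First, C1 ⊕ C2 = (M1 ⊕ K) ⊕ (M2 ⊕ K) = M1 ⊕ M2, so the key drops out. Then M2 = (M1 ⊕ M2) ⊕ M1 over the first 7 bytes.
byte 0: (97 ^ 1d) ^ 66 = 8a ^ 66 = ec
byte 1: (b8 ^ 84) ^ 6c = 3c ^ 6c = 50
byte 2: (28 ^ 7b) ^ 61 = 53 ^ 61 = 32
byte 3: (da ^ 3e) ^ 67 = e4 ^ 67 = 83
byte 4: (d6 ^ 1c) ^ 7b = ca ^ 7b = b1
byte 5: (f9 ^ 6a) ^ 20 = 93 ^ 20 = b3
byte 6: (7d ^ f6) ^ 76 = 8b ^ 76 = fd

[236, 80, 50, 131, 177, 179, 253]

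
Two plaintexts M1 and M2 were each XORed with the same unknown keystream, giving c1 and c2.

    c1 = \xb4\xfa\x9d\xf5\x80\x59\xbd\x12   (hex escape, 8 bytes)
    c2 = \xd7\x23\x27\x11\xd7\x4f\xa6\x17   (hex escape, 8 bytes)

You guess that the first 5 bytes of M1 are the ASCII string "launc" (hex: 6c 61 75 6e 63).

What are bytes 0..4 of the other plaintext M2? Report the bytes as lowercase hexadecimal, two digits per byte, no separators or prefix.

First, c1 ⊕ c2 = (M1 ⊕ K) ⊕ (M2 ⊕ K) = M1 ⊕ M2, so the key drops out. Then M2 = (M1 ⊕ M2) ⊕ M1 over the first 5 bytes.
byte 0: (b4 ⊕ d7) ⊕ 6c = 63 ⊕ 6c = 0f
byte 1: (fa ⊕ 23) ⊕ 61 = d9 ⊕ 61 = b8
byte 2: (9d ⊕ 27) ⊕ 75 = ba ⊕ 75 = cf
byte 3: (f5 ⊕ 11) ⊕ 6e = e4 ⊕ 6e = 8a
byte 4: (80 ⊕ d7) ⊕ 63 = 57 ⊕ 63 = 34

0fb8cf8a34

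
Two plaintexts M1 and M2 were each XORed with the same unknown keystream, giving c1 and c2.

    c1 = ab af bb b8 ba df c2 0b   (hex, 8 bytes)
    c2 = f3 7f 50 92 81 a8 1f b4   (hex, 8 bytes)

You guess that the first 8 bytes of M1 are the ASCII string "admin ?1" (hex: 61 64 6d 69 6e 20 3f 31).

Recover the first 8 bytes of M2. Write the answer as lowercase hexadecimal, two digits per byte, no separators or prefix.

39b486435557e28e

First, c1 ⊕ c2 = (M1 ⊕ K) ⊕ (M2 ⊕ K) = M1 ⊕ M2, so the key drops out. Then M2 = (M1 ⊕ M2) ⊕ M1 over the first 8 bytes.
byte 0: (ab xor f3) xor 61 = 58 xor 61 = 39
byte 1: (af xor 7f) xor 64 = d0 xor 64 = b4
byte 2: (bb xor 50) xor 6d = eb xor 6d = 86
byte 3: (b8 xor 92) xor 69 = 2a xor 69 = 43
byte 4: (ba xor 81) xor 6e = 3b xor 6e = 55
byte 5: (df xor a8) xor 20 = 77 xor 20 = 57
byte 6: (c2 xor 1f) xor 3f = dd xor 3f = e2
byte 7: (0b xor b4) xor 31 = bf xor 31 = 8e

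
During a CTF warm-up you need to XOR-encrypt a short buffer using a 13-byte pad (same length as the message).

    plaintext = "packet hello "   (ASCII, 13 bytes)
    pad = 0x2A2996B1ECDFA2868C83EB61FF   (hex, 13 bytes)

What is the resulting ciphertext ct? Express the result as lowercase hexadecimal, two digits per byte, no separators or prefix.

5a48f5da89ab82eee9ef870edf

XOR is its own inverse, so applying the key byte-wise gives the result directly.
01110000 ^ 00101010 = 01011010
01100001 ^ 00101001 = 01001000
01100011 ^ 10010110 = 11110101
01101011 ^ 10110001 = 11011010
01100101 ^ 11101100 = 10001001
01110100 ^ 11011111 = 10101011
00100000 ^ 10100010 = 10000010
01101000 ^ 10000110 = 11101110
01100101 ^ 10001100 = 11101001
01101100 ^ 10000011 = 11101111
01101100 ^ 11101011 = 10000111
01101111 ^ 01100001 = 00001110
00100000 ^ 11111111 = 11011111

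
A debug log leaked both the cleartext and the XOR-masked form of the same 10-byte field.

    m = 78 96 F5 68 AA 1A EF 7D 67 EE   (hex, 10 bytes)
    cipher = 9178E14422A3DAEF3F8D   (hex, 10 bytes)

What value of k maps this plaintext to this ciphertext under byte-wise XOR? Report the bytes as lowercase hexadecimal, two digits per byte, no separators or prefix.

Since cipher = m ⊕ k, XORing both sides with m gives k = m ⊕ cipher.
120 ^ 145 = 233
150 ^ 120 = 238
245 ^ 225 =  20
104 ^  68 =  44
170 ^  34 = 136
 26 ^ 163 = 185
239 ^ 218 =  53
125 ^ 239 = 146
103 ^  63 =  88
238 ^ 141 =  99

e9ee142c88b935925863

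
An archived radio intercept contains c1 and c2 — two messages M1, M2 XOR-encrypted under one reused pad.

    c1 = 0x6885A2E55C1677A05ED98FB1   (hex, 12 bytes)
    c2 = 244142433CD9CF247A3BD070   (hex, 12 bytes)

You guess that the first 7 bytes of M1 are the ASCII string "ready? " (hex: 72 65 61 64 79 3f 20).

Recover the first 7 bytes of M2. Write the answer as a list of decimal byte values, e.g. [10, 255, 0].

[62, 161, 129, 194, 25, 240, 152]

First, c1 ⊕ c2 = (M1 ⊕ K) ⊕ (M2 ⊕ K) = M1 ⊕ M2, so the key drops out. Then M2 = (M1 ⊕ M2) ⊕ M1 over the first 7 bytes.
byte 0: (68 xor 24) xor 72 = 4c xor 72 = 3e
byte 1: (85 xor 41) xor 65 = c4 xor 65 = a1
byte 2: (a2 xor 42) xor 61 = e0 xor 61 = 81
byte 3: (e5 xor 43) xor 64 = a6 xor 64 = c2
byte 4: (5c xor 3c) xor 79 = 60 xor 79 = 19
byte 5: (16 xor d9) xor 3f = cf xor 3f = f0
byte 6: (77 xor cf) xor 20 = b8 xor 20 = 98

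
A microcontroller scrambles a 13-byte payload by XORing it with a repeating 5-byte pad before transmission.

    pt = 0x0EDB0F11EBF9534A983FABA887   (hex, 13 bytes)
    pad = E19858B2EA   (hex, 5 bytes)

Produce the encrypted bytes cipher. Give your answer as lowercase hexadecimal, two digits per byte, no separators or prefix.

The 5-byte key repeats, so the effective keystream is e1 98 58 b2 ea e1 98 58 b2 ea e1 98 58.
byte 0: 0e XOR e1 = ef
byte 1: db XOR 98 = 43
byte 2: 0f XOR 58 = 57
byte 3: 11 XOR b2 = a3
byte 4: eb XOR ea = 01
byte 5: f9 XOR e1 = 18
byte 6: 53 XOR 98 = cb
byte 7: 4a XOR 58 = 12
byte 8: 98 XOR b2 = 2a
byte 9: 3f XOR ea = d5
byte 10: ab XOR e1 = 4a
byte 11: a8 XOR 98 = 30
byte 12: 87 XOR 58 = df

ef4357a30118cb122ad54a30df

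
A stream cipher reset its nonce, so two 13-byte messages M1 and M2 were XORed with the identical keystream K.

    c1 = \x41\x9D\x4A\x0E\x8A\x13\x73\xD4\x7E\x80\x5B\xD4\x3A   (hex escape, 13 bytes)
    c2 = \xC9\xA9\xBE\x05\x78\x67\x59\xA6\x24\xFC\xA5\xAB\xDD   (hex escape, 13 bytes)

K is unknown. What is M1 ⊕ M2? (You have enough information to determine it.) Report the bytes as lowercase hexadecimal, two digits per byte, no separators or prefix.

8834f40bf2742a725a7cfe7fe7

c1 ⊕ c2 = (M1 ⊕ K) ⊕ (M2 ⊕ K) = M1 ⊕ M2 — the shared key cancels under XOR.
byte 0:  65 ^ 201 = 136
byte 1: 157 ^ 169 =  52
byte 2:  74 ^ 190 = 244
byte 3:  14 ^   5 =  11
byte 4: 138 ^ 120 = 242
byte 5:  19 ^ 103 = 116
byte 6: 115 ^  89 =  42
byte 7: 212 ^ 166 = 114
byte 8: 126 ^  36 =  90
byte 9: 128 ^ 252 = 124
byte 10:  91 ^ 165 = 254
byte 11: 212 ^ 171 = 127
byte 12:  58 ^ 221 = 231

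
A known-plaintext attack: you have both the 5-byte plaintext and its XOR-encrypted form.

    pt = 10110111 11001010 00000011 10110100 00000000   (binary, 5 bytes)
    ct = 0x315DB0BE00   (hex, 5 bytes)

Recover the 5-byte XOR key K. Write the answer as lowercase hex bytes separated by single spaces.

Since ct = pt ⊕ K, XORing both sides with pt gives K = pt ⊕ ct.
b7 ⊕ 31 = 86
ca ⊕ 5d = 97
03 ⊕ b0 = b3
b4 ⊕ be = 0a
00 ⊕ 00 = 00

86 97 b3 0a 00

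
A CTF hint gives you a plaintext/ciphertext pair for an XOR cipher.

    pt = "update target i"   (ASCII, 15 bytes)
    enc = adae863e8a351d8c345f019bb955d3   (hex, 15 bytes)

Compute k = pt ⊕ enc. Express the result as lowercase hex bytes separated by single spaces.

Since enc = pt ⊕ k, XORing both sides with pt gives k = pt ⊕ enc.
75 ^ ad = d8
70 ^ ae = de
64 ^ 86 = e2
61 ^ 3e = 5f
74 ^ 8a = fe
65 ^ 35 = 50
20 ^ 1d = 3d
74 ^ 8c = f8
61 ^ 34 = 55
72 ^ 5f = 2d
67 ^ 01 = 66
65 ^ 9b = fe
74 ^ b9 = cd
20 ^ 55 = 75
69 ^ d3 = ba

d8 de e2 5f fe 50 3d f8 55 2d 66 fe cd 75 ba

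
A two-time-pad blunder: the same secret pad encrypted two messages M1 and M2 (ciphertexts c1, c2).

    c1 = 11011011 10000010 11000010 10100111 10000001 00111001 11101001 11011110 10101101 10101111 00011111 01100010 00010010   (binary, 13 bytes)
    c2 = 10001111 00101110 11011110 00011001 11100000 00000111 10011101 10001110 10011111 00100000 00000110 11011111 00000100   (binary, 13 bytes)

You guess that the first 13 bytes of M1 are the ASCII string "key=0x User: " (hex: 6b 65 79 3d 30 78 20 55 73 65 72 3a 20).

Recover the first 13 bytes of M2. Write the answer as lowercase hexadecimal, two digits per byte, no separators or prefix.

First, c1 ⊕ c2 = (M1 ⊕ K) ⊕ (M2 ⊕ K) = M1 ⊕ M2, so the key drops out. Then M2 = (M1 ⊕ M2) ⊕ M1 over the first 13 bytes.
byte 0: (db ^ 8f) ^ 6b = 54 ^ 6b = 3f
byte 1: (82 ^ 2e) ^ 65 = ac ^ 65 = c9
byte 2: (c2 ^ de) ^ 79 = 1c ^ 79 = 65
byte 3: (a7 ^ 19) ^ 3d = be ^ 3d = 83
byte 4: (81 ^ e0) ^ 30 = 61 ^ 30 = 51
byte 5: (39 ^ 07) ^ 78 = 3e ^ 78 = 46
byte 6: (e9 ^ 9d) ^ 20 = 74 ^ 20 = 54
byte 7: (de ^ 8e) ^ 55 = 50 ^ 55 = 05
byte 8: (ad ^ 9f) ^ 73 = 32 ^ 73 = 41
byte 9: (af ^ 20) ^ 65 = 8f ^ 65 = ea
byte 10: (1f ^ 06) ^ 72 = 19 ^ 72 = 6b
byte 11: (62 ^ df) ^ 3a = bd ^ 3a = 87
byte 12: (12 ^ 04) ^ 20 = 16 ^ 20 = 36

3fc965835146540541ea6b8736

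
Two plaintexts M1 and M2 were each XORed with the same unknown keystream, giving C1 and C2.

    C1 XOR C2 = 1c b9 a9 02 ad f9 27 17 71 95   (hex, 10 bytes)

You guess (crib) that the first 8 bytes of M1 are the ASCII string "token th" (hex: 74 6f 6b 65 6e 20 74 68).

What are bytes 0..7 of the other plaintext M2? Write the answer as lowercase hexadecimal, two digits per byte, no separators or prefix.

68d6c267c3d9537f

Since C1 ⊕ C2 = M1 ⊕ M2, XORing with the guessed M1 bytes yields the corresponding M2 bytes: M2 = (C1 ⊕ C2) ⊕ M1.
1c xor 74 = 68
b9 xor 6f = d6
a9 xor 6b = c2
02 xor 65 = 67
ad xor 6e = c3
f9 xor 20 = d9
27 xor 74 = 53
17 xor 68 = 7f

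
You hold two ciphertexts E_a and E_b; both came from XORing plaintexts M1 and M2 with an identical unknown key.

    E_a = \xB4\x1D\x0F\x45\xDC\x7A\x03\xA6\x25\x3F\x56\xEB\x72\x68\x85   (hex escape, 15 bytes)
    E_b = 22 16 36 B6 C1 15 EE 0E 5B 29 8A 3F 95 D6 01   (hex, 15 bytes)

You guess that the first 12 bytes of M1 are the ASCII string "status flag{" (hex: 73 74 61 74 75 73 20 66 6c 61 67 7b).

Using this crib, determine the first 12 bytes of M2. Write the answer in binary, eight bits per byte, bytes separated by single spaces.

11100101 01111111 01011000 10000111 01101000 00011100 11001101 11001110 00010010 01110111 10111011 10101111

First, E_a ⊕ E_b = (M1 ⊕ K) ⊕ (M2 ⊕ K) = M1 ⊕ M2, so the key drops out. Then M2 = (M1 ⊕ M2) ⊕ M1 over the first 12 bytes.
byte 0: (b4 XOR 22) XOR 73 = 96 XOR 73 = e5
byte 1: (1d XOR 16) XOR 74 = 0b XOR 74 = 7f
byte 2: (0f XOR 36) XOR 61 = 39 XOR 61 = 58
byte 3: (45 XOR b6) XOR 74 = f3 XOR 74 = 87
byte 4: (dc XOR c1) XOR 75 = 1d XOR 75 = 68
byte 5: (7a XOR 15) XOR 73 = 6f XOR 73 = 1c
byte 6: (03 XOR ee) XOR 20 = ed XOR 20 = cd
byte 7: (a6 XOR 0e) XOR 66 = a8 XOR 66 = ce
byte 8: (25 XOR 5b) XOR 6c = 7e XOR 6c = 12
byte 9: (3f XOR 29) XOR 61 = 16 XOR 61 = 77
byte 10: (56 XOR 8a) XOR 67 = dc XOR 67 = bb
byte 11: (eb XOR 3f) XOR 7b = d4 XOR 7b = af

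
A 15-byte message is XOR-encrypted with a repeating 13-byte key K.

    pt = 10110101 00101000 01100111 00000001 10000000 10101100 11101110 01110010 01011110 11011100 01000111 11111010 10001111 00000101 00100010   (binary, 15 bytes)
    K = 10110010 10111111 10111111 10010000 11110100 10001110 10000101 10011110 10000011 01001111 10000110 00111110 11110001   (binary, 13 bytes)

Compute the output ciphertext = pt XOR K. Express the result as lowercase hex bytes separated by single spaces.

07 97 d8 91 74 22 6b ec dd 93 c1 c4 7e b7 9d

The 13-byte key repeats, so the effective keystream is b2 bf bf 90 f4 8e 85 9e 83 4f 86 3e f1 b2 bf.
byte 0: b5 XOR b2 = 07
byte 1: 28 XOR bf = 97
byte 2: 67 XOR bf = d8
byte 3: 01 XOR 90 = 91
byte 4: 80 XOR f4 = 74
byte 5: ac XOR 8e = 22
byte 6: ee XOR 85 = 6b
byte 7: 72 XOR 9e = ec
byte 8: 5e XOR 83 = dd
byte 9: dc XOR 4f = 93
byte 10: 47 XOR 86 = c1
byte 11: fa XOR 3e = c4
byte 12: 8f XOR f1 = 7e
byte 13: 05 XOR b2 = b7
byte 14: 22 XOR bf = 9d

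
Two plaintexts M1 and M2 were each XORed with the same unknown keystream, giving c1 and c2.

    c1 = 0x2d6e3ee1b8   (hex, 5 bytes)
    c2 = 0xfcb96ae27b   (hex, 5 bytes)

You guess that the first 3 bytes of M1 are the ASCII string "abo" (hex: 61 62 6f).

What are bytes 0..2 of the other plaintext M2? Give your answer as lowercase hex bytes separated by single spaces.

First, c1 ⊕ c2 = (M1 ⊕ K) ⊕ (M2 ⊕ K) = M1 ⊕ M2, so the key drops out. Then M2 = (M1 ⊕ M2) ⊕ M1 over the first 3 bytes.
byte 0: (2d xor fc) xor 61 = d1 xor 61 = b0
byte 1: (6e xor b9) xor 62 = d7 xor 62 = b5
byte 2: (3e xor 6a) xor 6f = 54 xor 6f = 3b

b0 b5 3b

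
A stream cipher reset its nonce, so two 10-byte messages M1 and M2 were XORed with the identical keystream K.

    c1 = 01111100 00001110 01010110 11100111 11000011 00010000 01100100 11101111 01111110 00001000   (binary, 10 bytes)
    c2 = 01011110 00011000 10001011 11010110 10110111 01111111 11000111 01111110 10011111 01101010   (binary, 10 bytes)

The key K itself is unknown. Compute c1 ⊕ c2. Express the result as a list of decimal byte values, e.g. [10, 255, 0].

[34, 22, 221, 49, 116, 111, 163, 145, 225, 98]

c1 ⊕ c2 = (M1 ⊕ K) ⊕ (M2 ⊕ K) = M1 ⊕ M2 — the shared key cancels under XOR.
7c XOR 5e = 22
0e XOR 18 = 16
56 XOR 8b = dd
e7 XOR d6 = 31
c3 XOR b7 = 74
10 XOR 7f = 6f
64 XOR c7 = a3
ef XOR 7e = 91
7e XOR 9f = e1
08 XOR 6a = 62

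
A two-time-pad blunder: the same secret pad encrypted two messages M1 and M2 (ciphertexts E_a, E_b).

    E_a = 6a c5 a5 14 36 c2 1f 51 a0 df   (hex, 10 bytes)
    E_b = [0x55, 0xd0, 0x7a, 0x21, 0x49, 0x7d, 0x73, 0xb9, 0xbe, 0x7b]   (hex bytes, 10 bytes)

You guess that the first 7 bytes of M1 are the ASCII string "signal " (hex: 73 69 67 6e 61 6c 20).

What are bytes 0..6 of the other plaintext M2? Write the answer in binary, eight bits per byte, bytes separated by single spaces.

01001100 01111100 10111000 01011011 00011110 11010011 01001100

First, E_a ⊕ E_b = (M1 ⊕ K) ⊕ (M2 ⊕ K) = M1 ⊕ M2, so the key drops out. Then M2 = (M1 ⊕ M2) ⊕ M1 over the first 7 bytes.
byte 0: (6a ⊕ 55) ⊕ 73 = 3f ⊕ 73 = 4c
byte 1: (c5 ⊕ d0) ⊕ 69 = 15 ⊕ 69 = 7c
byte 2: (a5 ⊕ 7a) ⊕ 67 = df ⊕ 67 = b8
byte 3: (14 ⊕ 21) ⊕ 6e = 35 ⊕ 6e = 5b
byte 4: (36 ⊕ 49) ⊕ 61 = 7f ⊕ 61 = 1e
byte 5: (c2 ⊕ 7d) ⊕ 6c = bf ⊕ 6c = d3
byte 6: (1f ⊕ 73) ⊕ 20 = 6c ⊕ 20 = 4c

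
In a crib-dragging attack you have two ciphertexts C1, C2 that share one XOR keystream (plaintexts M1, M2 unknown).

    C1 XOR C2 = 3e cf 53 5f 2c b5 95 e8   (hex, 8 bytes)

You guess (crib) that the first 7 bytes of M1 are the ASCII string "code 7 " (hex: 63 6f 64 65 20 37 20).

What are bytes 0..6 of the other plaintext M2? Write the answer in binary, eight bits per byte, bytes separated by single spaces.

01011101 10100000 00110111 00111010 00001100 10000010 10110101

Since C1 ⊕ C2 = M1 ⊕ M2, XORing with the guessed M1 bytes yields the corresponding M2 bytes: M2 = (C1 ⊕ C2) ⊕ M1.
00111110 ⊕ 01100011 = 01011101
11001111 ⊕ 01101111 = 10100000
01010011 ⊕ 01100100 = 00110111
01011111 ⊕ 01100101 = 00111010
00101100 ⊕ 00100000 = 00001100
10110101 ⊕ 00110111 = 10000010
10010101 ⊕ 00100000 = 10110101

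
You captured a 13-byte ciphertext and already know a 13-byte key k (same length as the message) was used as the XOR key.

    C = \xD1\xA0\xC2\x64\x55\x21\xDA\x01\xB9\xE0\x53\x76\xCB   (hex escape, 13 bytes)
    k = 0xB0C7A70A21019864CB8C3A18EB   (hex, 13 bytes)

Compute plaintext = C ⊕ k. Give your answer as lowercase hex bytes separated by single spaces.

61 67 65 6e 74 20 42 65 72 6c 69 6e 20

11010001 xor 10110000 = 01100001
10100000 xor 11000111 = 01100111
11000010 xor 10100111 = 01100101
01100100 xor 00001010 = 01101110
01010101 xor 00100001 = 01110100
00100001 xor 00000001 = 00100000
11011010 xor 10011000 = 01000010
00000001 xor 01100100 = 01100101
10111001 xor 11001011 = 01110010
11100000 xor 10001100 = 01101100
01010011 xor 00111010 = 01101001
01110110 xor 00011000 = 01101110
11001011 xor 11101011 = 00100000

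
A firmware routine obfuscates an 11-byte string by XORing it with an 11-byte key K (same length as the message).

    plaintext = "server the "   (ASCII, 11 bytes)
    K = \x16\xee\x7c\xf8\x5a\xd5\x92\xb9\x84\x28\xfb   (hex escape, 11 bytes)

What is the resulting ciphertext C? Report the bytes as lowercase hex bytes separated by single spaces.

65 8b 0e 8e 3f a7 b2 cd ec 4d db

73 ^ 16 = 65
65 ^ ee = 8b
72 ^ 7c = 0e
76 ^ f8 = 8e
65 ^ 5a = 3f
72 ^ d5 = a7
20 ^ 92 = b2
74 ^ b9 = cd
68 ^ 84 = ec
65 ^ 28 = 4d
20 ^ fb = db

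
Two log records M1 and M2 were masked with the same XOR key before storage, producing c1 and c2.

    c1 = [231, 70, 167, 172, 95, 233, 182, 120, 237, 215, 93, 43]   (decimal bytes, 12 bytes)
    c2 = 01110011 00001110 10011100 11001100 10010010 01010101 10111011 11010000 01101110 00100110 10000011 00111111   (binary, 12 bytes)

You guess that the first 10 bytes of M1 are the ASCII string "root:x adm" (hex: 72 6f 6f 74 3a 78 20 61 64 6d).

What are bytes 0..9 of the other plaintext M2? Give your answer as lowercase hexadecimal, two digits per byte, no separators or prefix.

First, c1 ⊕ c2 = (M1 ⊕ K) ⊕ (M2 ⊕ K) = M1 ⊕ M2, so the key drops out. Then M2 = (M1 ⊕ M2) ⊕ M1 over the first 10 bytes.
byte 0: (e7 xor 73) xor 72 = 94 xor 72 = e6
byte 1: (46 xor 0e) xor 6f = 48 xor 6f = 27
byte 2: (a7 xor 9c) xor 6f = 3b xor 6f = 54
byte 3: (ac xor cc) xor 74 = 60 xor 74 = 14
byte 4: (5f xor 92) xor 3a = cd xor 3a = f7
byte 5: (e9 xor 55) xor 78 = bc xor 78 = c4
byte 6: (b6 xor bb) xor 20 = 0d xor 20 = 2d
byte 7: (78 xor d0) xor 61 = a8 xor 61 = c9
byte 8: (ed xor 6e) xor 64 = 83 xor 64 = e7
byte 9: (d7 xor 26) xor 6d = f1 xor 6d = 9c

e6275414f7c42dc9e79c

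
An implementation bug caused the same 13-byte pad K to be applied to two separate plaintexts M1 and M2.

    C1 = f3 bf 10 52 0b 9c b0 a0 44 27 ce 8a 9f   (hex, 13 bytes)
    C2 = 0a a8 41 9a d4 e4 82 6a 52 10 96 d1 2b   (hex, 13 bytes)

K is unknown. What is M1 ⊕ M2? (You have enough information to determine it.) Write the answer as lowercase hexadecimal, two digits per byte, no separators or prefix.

C1 ⊕ C2 = (M1 ⊕ K) ⊕ (M2 ⊕ K) = M1 ⊕ M2 — the shared key cancels under XOR.
byte 0: 11110011 xor 00001010 = 11111001
byte 1: 10111111 xor 10101000 = 00010111
byte 2: 00010000 xor 01000001 = 01010001
byte 3: 01010010 xor 10011010 = 11001000
byte 4: 00001011 xor 11010100 = 11011111
byte 5: 10011100 xor 11100100 = 01111000
byte 6: 10110000 xor 10000010 = 00110010
byte 7: 10100000 xor 01101010 = 11001010
byte 8: 01000100 xor 01010010 = 00010110
byte 9: 00100111 xor 00010000 = 00110111
byte 10: 11001110 xor 10010110 = 01011000
byte 11: 10001010 xor 11010001 = 01011011
byte 12: 10011111 xor 00101011 = 10110100

f91751c8df7832ca1637585bb4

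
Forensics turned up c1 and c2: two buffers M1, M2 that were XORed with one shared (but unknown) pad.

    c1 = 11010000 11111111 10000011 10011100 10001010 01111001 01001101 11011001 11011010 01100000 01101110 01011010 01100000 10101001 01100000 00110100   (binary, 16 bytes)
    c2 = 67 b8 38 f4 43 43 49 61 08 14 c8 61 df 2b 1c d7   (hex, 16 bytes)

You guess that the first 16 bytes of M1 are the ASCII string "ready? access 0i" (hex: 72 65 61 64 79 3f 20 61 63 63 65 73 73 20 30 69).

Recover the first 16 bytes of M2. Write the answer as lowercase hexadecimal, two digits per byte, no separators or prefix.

c522da0cb00524d9b117c348cca24c8a

First, c1 ⊕ c2 = (M1 ⊕ K) ⊕ (M2 ⊕ K) = M1 ⊕ M2, so the key drops out. Then M2 = (M1 ⊕ M2) ⊕ M1 over the first 16 bytes.
byte 0: (d0 ^ 67) ^ 72 = b7 ^ 72 = c5
byte 1: (ff ^ b8) ^ 65 = 47 ^ 65 = 22
byte 2: (83 ^ 38) ^ 61 = bb ^ 61 = da
byte 3: (9c ^ f4) ^ 64 = 68 ^ 64 = 0c
byte 4: (8a ^ 43) ^ 79 = c9 ^ 79 = b0
byte 5: (79 ^ 43) ^ 3f = 3a ^ 3f = 05
byte 6: (4d ^ 49) ^ 20 = 04 ^ 20 = 24
byte 7: (d9 ^ 61) ^ 61 = b8 ^ 61 = d9
byte 8: (da ^ 08) ^ 63 = d2 ^ 63 = b1
byte 9: (60 ^ 14) ^ 63 = 74 ^ 63 = 17
byte 10: (6e ^ c8) ^ 65 = a6 ^ 65 = c3
byte 11: (5a ^ 61) ^ 73 = 3b ^ 73 = 48
byte 12: (60 ^ df) ^ 73 = bf ^ 73 = cc
byte 13: (a9 ^ 2b) ^ 20 = 82 ^ 20 = a2
byte 14: (60 ^ 1c) ^ 30 = 7c ^ 30 = 4c
byte 15: (34 ^ d7) ^ 69 = e3 ^ 69 = 8a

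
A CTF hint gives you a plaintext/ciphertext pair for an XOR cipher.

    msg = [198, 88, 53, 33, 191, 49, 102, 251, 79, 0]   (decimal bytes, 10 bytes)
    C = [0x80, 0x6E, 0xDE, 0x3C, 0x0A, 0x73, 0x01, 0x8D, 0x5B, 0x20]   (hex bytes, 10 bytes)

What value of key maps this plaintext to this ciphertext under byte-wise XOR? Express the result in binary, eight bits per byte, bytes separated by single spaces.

Since C = msg ⊕ key, XORing both sides with msg gives key = msg ⊕ C.
c6 XOR 80 = 46
58 XOR 6e = 36
35 XOR de = eb
21 XOR 3c = 1d
bf XOR 0a = b5
31 XOR 73 = 42
66 XOR 01 = 67
fb XOR 8d = 76
4f XOR 5b = 14
00 XOR 20 = 20

01000110 00110110 11101011 00011101 10110101 01000010 01100111 01110110 00010100 00100000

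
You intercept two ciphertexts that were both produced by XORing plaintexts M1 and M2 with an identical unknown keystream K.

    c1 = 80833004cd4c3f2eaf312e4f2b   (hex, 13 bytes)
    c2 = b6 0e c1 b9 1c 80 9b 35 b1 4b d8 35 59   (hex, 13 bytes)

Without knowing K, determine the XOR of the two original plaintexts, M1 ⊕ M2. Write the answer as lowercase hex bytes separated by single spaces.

c1 ⊕ c2 = (M1 ⊕ K) ⊕ (M2 ⊕ K) = M1 ⊕ M2 — the shared key cancels under XOR.
80 xor b6 = 36
83 xor 0e = 8d
30 xor c1 = f1
04 xor b9 = bd
cd xor 1c = d1
4c xor 80 = cc
3f xor 9b = a4
2e xor 35 = 1b
af xor b1 = 1e
31 xor 4b = 7a
2e xor d8 = f6
4f xor 35 = 7a
2b xor 59 = 72

36 8d f1 bd d1 cc a4 1b 1e 7a f6 7a 72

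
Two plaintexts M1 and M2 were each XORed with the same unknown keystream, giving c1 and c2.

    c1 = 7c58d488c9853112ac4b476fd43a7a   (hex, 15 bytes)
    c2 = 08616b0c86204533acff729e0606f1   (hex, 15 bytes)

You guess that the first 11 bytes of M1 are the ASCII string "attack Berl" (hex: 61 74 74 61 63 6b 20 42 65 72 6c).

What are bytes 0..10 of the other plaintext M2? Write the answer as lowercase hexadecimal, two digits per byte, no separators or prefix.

First, c1 ⊕ c2 = (M1 ⊕ K) ⊕ (M2 ⊕ K) = M1 ⊕ M2, so the key drops out. Then M2 = (M1 ⊕ M2) ⊕ M1 over the first 11 bytes.
byte 0: (7c xor 08) xor 61 = 74 xor 61 = 15
byte 1: (58 xor 61) xor 74 = 39 xor 74 = 4d
byte 2: (d4 xor 6b) xor 74 = bf xor 74 = cb
byte 3: (88 xor 0c) xor 61 = 84 xor 61 = e5
byte 4: (c9 xor 86) xor 63 = 4f xor 63 = 2c
byte 5: (85 xor 20) xor 6b = a5 xor 6b = ce
byte 6: (31 xor 45) xor 20 = 74 xor 20 = 54
byte 7: (12 xor 33) xor 42 = 21 xor 42 = 63
byte 8: (ac xor ac) xor 65 = 00 xor 65 = 65
byte 9: (4b xor ff) xor 72 = b4 xor 72 = c6
byte 10: (47 xor 72) xor 6c = 35 xor 6c = 59

154dcbe52cce546365c659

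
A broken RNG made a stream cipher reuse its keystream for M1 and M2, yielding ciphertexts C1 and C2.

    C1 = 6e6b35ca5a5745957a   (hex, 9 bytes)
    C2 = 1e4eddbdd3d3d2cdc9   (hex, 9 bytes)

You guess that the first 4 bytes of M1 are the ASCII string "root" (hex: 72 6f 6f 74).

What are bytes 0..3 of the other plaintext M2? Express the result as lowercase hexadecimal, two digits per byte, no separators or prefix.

First, C1 ⊕ C2 = (M1 ⊕ K) ⊕ (M2 ⊕ K) = M1 ⊕ M2, so the key drops out. Then M2 = (M1 ⊕ M2) ⊕ M1 over the first 4 bytes.
byte 0: (6e XOR 1e) XOR 72 = 70 XOR 72 = 02
byte 1: (6b XOR 4e) XOR 6f = 25 XOR 6f = 4a
byte 2: (35 XOR dd) XOR 6f = e8 XOR 6f = 87
byte 3: (ca XOR bd) XOR 74 = 77 XOR 74 = 03

024a8703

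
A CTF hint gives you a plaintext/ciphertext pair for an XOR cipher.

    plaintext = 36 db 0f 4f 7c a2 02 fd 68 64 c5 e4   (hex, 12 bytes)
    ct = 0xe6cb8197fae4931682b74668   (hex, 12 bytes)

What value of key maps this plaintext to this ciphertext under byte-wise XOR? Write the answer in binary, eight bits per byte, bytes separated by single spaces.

11010000 00010000 10001110 11011000 10000110 01000110 10010001 11101011 11101010 11010011 10000011 10001100

Since ct = plaintext ⊕ key, XORing both sides with plaintext gives key = plaintext ⊕ ct.
00110110 xor 11100110 = 11010000
11011011 xor 11001011 = 00010000
00001111 xor 10000001 = 10001110
01001111 xor 10010111 = 11011000
01111100 xor 11111010 = 10000110
10100010 xor 11100100 = 01000110
00000010 xor 10010011 = 10010001
11111101 xor 00010110 = 11101011
01101000 xor 10000010 = 11101010
01100100 xor 10110111 = 11010011
11000101 xor 01000110 = 10000011
11100100 xor 01101000 = 10001100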